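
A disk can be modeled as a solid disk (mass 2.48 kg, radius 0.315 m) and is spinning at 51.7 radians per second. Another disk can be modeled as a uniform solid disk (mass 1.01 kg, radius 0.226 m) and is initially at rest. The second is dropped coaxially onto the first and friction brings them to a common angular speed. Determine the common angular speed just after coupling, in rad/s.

No external torque acts about the common axis, so total angular momentum is conserved.
Moments of inertia: I_A = ½(2.48)(0.315)² = 0.1230 kg·m²; I_B = ½(1.01)(0.226)² = 0.02579 kg·m².
Taking A's sense as positive: L = (0.1230)(51.7) = 6.361 kg·m²·rad/s.
Combined I = 0.1230 + 0.02579 = 0.1488 kg·m².
ω_f = L / I = 6.361 / 0.1488 = 42.74 rad/s.

|ω_f| ≈ 42.7 rad/s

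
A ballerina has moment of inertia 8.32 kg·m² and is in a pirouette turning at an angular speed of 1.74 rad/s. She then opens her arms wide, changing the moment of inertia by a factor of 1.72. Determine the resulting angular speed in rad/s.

ω₂ ≈ 1.01 rad/s

No external torque acts about the spin axis, so angular momentum is conserved.
I₂ = 1.72 × 8.32 = 14.31 kg·m².
ω₂ = I₁ω₁ / I₂ = (8.320)(1.74 rad/s) / (14.31) = 1.012 rad/s.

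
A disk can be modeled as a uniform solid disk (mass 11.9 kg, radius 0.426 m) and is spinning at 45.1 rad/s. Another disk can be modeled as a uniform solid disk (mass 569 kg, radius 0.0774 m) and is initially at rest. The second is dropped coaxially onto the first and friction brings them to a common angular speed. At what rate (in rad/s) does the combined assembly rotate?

No external torque acts about the common axis, so total angular momentum is conserved.
Moments of inertia: I_A = ½(11.9)(0.426)² = 1.080 kg·m²; I_B = ½(569)(0.0774)² = 1.704 kg·m².
Taking A's sense as positive: L = (1.080)(45.1) = 48.70 kg·m²·rad/s.
Combined I = 1.080 + 1.704 = 2.784 kg·m².
ω_f = L / I = 48.70 / 2.784 = 17.49 rad/s.

|ω_f| ≈ 17.5 rad/s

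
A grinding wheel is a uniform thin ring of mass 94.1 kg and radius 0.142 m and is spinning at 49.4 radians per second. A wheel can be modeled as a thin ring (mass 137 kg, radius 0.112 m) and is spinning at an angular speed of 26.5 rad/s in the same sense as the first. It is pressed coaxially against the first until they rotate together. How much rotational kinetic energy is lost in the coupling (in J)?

The coupling torques are internal; angular momentum about the shared axis is conserved.
Moments of inertia: I_A = (94.1)(0.142)² = 1.897 kg·m²; I_B = (137)(0.112)² = 1.719 kg·m².
Taking A's sense as positive: L = (1.897)(49.4) + (1.719)(26.5) = 139.3 kg·m²·rad/s.
Combined I = 1.897 + 1.719 = 3.616 kg·m².
ω_f = L / I = 139.3 / 3.616 = 38.52 rad/s.
KE_i = ½ΣIω² = 2919 J; KE_f = ½(3.616)(38.52)² = 2682 J.

ΔKE lost ≈ 236 J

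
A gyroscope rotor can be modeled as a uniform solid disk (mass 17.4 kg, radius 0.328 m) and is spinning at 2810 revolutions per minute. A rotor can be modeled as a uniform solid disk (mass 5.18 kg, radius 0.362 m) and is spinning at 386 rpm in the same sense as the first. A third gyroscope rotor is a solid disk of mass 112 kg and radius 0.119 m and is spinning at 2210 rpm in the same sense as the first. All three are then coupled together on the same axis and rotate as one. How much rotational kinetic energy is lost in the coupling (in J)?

ΔKE lost ≈ 8030 J

No external torque acts about the common axis, so total angular momentum is conserved.
Moments of inertia: I_A = ½(17.4)(0.328)² = 0.9360 kg·m²; I_B = ½(5.18)(0.362)² = 0.3394 kg·m²; I_C = ½(112)(0.119)² = 0.7930 kg·m².
Taking A's sense as positive: L = (0.9360)(2810) + (0.3394)(386) + (0.7930)(2210) = 4514 kg·m²·rpm.
Combined I = 0.9360 + 0.3394 + 0.7930 = 2.068 kg·m².
ω_f = L / I = 4514 / 2.068 = 2182 rpm.
KE_i = ½ΣIω² = 62040 J; KE_f = ½(2.068)(228.5)² = 54010 J.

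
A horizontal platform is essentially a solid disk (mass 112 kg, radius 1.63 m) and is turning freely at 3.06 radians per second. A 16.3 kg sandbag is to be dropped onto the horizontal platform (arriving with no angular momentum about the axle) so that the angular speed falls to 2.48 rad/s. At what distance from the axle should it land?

r ≈ 1.46 m

The added mass arrives with no angular momentum about the axle, and any external torque about the axle is negligible, so the system's angular momentum is conserved.
I_p = ½(112)(1.63)² = 148.8 kg·m².
I_p ω_i = (I_p + m r²) ω_f ⇒ m r² = I_p(ω_i/ω_f − 1) = 148.8(3.06/2.48 − 1) = 34.80 kg·m².
r = √(34.80/16.3) = 1.461 m.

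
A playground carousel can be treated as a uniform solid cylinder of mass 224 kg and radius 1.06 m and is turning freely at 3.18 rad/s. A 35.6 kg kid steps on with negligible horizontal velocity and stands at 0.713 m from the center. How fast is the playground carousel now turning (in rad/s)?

No external torque acts about the center; L_before = L_after.
I_p = ½(224)(1.06)² = 125.8 kg·m².
Added inertia Σmr² = (35.6)(0.713)² = 18.10 kg·m²; I_f = 125.8 + 18.10 = 143.9 kg·m².
ω_f = I_p ω_i / I_f = (125.8)(3.18) / 143.9 = 2.780 rad/s.

ω_f ≈ 2.78 rad/s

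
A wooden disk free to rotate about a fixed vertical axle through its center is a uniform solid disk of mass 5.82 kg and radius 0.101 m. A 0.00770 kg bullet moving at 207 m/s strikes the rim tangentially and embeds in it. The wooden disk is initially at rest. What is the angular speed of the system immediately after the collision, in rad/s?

The axle reaction passes through the axle and exerts no torque about it; angular momentum about the axle is conserved through the impact.
I_p = ½(5.82)(0.101)² = 0.02968 kg·m². Taking the sense of the bullet's angular momentum as positive, L_{bullet} = m v R = (0.00770)(207)(0.101) = 0.1610 kg·m²/s.
L_i = 0 + 0.1610 = 0.1610 kg·m²/s.
After sticking, I_f = I_p + m R² = 0.02968 + (0.00770)(0.101)² = 0.02976 kg·m².
ω_f = L_i / I_f = 0.1610 / 0.02976 = 5.409 rad/s.

|ω_f| ≈ 5.41 rad/s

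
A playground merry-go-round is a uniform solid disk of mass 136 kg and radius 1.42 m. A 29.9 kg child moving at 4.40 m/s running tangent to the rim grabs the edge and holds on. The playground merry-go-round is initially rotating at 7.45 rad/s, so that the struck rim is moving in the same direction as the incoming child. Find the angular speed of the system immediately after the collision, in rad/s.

About the axle the impulsive forces during the collision are internal, so angular momentum about that axis is conserved.
I_p = ½(136)(1.42)² = 137.1 kg·m². Taking the sense of the child's angular momentum as positive, L_{child} = m v R = (29.9)(4.40)(1.42) = 186.8 kg·m²/s.
L_i = +I_p ω_p + m v R = +(137.1)(7.45) + 186.8 = 1208 kg·m²/s.
After sticking, I_f = I_p + m R² = 137.1 + (29.9)(1.42)² = 197.4 kg·m².
ω_f = L_i / I_f = 1208 / 197.4 = 6.121 rad/s.

|ω_f| ≈ 6.12 rad/s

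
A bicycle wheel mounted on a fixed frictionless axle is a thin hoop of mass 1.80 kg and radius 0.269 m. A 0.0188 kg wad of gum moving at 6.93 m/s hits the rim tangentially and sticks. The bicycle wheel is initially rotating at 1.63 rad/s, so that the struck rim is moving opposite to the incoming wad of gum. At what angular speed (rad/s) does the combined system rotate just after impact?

|ω_f| ≈ 1.35 rad/s

The axle reaction passes through the axle and exerts no torque about it; angular momentum about the axle is conserved through the impact.
I_p = (1.80)(0.269)² = 0.1302 kg·m². Taking the sense of the wad of gum's angular momentum as positive, L_{wad} = m v R = (0.0188)(6.93)(0.269) = 0.03505 kg·m²/s.
L_i = −I_p ω_p + m v R = −(0.1302)(1.63) + 0.03505 = -0.1773 kg·m²/s.
After sticking, I_f = I_p + m R² = 0.1302 + (0.0188)(0.269)² = 0.1316 kg·m².
ω_f = L_i / I_f = -0.1773 / 0.1316 = -1.347 rad/s.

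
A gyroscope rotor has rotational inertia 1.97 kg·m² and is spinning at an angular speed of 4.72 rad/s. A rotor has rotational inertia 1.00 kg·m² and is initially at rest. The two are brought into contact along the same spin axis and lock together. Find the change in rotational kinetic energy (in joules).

ΔKE ≈ -7.39 J

No external torque acts about the common axis, so total angular momentum is conserved.
Taking A's sense as positive: L = (1.970)(4.72) = 9.298 kg·m²·rad/s.
Combined I = 1.970 + 1.000 = 2.970 kg·m².
ω_f = L / I = 9.298 / 2.970 = 3.131 rad/s.
KE_i = ½ΣIω² = 21.94 J; KE_f = ½(2.970)(3.131)² = 14.56 J.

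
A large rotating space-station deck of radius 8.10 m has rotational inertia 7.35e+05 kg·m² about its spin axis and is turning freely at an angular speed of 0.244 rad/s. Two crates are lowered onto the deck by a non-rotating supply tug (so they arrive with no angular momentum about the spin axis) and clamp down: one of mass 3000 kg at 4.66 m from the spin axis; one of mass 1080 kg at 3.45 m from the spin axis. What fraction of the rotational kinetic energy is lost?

fraction ≈ 0.0959

The added mass arrives with no angular momentum about the spin axis, and any external torque about the spin axis is negligible, so the system's angular momentum is conserved.
Added inertia Σmr² = (3000)(4.66)² + (1080)(3.45)² = 78000 kg·m²; I_f = 7.350e+05 + 78000 = 8.130e+05 kg·m².
ω_f = I_p ω_i / I_f = (7.350e+05)(0.244) / 8.130e+05 = 0.2206 rad/s.
KE_i = ½(7.350e+05)(0.2440 rad/s)² = 21880 J; KE_f = ½(8.130e+05)(0.2206)² = 19780 J.
Fraction lost = 0.09594.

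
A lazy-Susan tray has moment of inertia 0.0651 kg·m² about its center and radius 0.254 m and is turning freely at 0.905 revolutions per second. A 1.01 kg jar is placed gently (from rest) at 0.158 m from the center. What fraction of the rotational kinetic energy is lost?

The added mass arrives with no angular momentum about the center, and any external torque about the center is negligible, so the system's angular momentum is conserved.
Added inertia Σmr² = (1.01)(0.158)² = 0.02521 kg·m²; I_f = 0.06510 + 0.02521 = 0.09031 kg·m².
ω_f = I_p ω_i / I_f = (0.06510)(0.905) / 0.09031 = 0.6523 rev/s.
KE_i = ½(0.06510)(5.686 rad/s)² = 1.052 J; KE_f = ½(0.09031)(4.099)² = 0.7586 J.
Fraction lost = 0.2792.

fraction ≈ 0.279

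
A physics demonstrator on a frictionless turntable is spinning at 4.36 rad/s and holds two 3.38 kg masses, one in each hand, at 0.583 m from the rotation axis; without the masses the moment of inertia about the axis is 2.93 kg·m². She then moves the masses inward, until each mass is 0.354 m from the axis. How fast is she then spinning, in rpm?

No external torque acts about the spin axis, so angular momentum is conserved.
I₁ = 2.93 + 2(3.38)(0.583)² = 5.228 kg·m²; I₂ = 2.93 + 2(3.38)(0.354)² = 3.777 kg·m².
ω₂ = I₁ω₁ / I₂ = (5.228)(4.36 rad/s) / (3.777) = 6.034 rad/s = 57.62 rpm.

ω₂ ≈ 57.6 rpm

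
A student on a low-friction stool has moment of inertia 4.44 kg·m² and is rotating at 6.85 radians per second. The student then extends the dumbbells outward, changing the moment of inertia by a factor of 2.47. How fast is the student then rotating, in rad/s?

ω₂ ≈ 2.77 rad/s

Angular momentum about the spin axis is conserved since the torque about it is zero.
I₂ = 2.47 × 4.44 = 10.97 kg·m².
ω₂ = I₁ω₁ / I₂ = (4.440)(6.85 rad/s) / (10.97) = 2.773 rad/s.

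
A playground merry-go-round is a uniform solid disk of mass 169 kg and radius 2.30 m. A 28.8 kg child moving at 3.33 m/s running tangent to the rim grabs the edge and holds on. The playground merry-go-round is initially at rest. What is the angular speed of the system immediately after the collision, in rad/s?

About the axle the impulsive forces during the collision are internal, so angular momentum about that axis is conserved.
I_p = ½(169)(2.30)² = 447.0 kg·m². Taking the sense of the child's angular momentum as positive, L_{child} = m v R = (28.8)(3.33)(2.30) = 220.6 kg·m²/s.
L_i = 0 + 220.6 = 220.6 kg·m²/s.
After sticking, I_f = I_p + m R² = 447.0 + (28.8)(2.30)² = 599.4 kg·m².
ω_f = L_i / I_f = 220.6 / 599.4 = 0.3680 rad/s.

|ω_f| ≈ 0.368 rad/s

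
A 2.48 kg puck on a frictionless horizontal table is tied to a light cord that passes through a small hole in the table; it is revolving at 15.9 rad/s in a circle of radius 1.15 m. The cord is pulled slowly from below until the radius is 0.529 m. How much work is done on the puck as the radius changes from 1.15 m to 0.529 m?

The constraining force is radial, so m r² ω about the center is conserved.
ω₂ = ω₁ (r₁/r₂)² = (15.9)(1.15/0.529)² = 75.14 rad/s.
W = ΔKE = ½m(v₂² − v₁²) = 1545 J.

W ≈ 1540 J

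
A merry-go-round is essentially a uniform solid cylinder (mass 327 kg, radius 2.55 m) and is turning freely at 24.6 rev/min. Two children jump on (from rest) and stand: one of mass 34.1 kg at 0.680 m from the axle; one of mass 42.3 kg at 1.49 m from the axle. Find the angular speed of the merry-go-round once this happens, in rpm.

ω_f ≈ 22.3 rpm

The added mass arrives with no angular momentum about the axle, and any external torque about the axle is negligible, so the system's angular momentum is conserved.
I_p = ½(327)(2.55)² = 1063 kg·m².
Added inertia Σmr² = (34.1)(0.680)² + (42.3)(1.49)² = 109.7 kg·m²; I_f = 1063 + 109.7 = 1173 kg·m².
ω_f = I_p ω_i / I_f = (1063)(24.6) / 1173 = 22.30 rpm.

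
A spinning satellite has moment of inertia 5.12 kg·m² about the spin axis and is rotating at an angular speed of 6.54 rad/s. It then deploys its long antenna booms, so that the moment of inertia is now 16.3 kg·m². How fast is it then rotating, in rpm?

Angular momentum about the spin axis is conserved since the torque about it is zero.
ω₂ = I₁ω₁ / I₂ = (5.120)(6.54 rad/s) / (16.30) = 2.054 rad/s = 19.62 rpm.

ω₂ ≈ 19.6 rpm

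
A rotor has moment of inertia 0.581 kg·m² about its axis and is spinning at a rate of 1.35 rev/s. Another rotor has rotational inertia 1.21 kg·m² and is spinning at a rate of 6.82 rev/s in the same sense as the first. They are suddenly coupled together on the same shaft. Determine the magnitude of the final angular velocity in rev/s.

No external torque acts about the common axis, so total angular momentum is conserved.
Taking A's sense as positive: L = (0.5810)(1.35) + (1.210)(6.82) = 9.037 kg·m²·rev/s.
Combined I = 0.5810 + 1.210 = 1.791 kg·m².
ω_f = L / I = 9.037 / 1.791 = 5.046 rev/s.

|ω_f| ≈ 5.05 rev/s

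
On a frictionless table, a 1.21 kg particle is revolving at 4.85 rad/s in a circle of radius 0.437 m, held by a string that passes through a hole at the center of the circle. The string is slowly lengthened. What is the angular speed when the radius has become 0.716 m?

No torque about the axis ⇒ m r₁² ω₁ = m r₂² ω₂.
ω₂ = ω₁ (r₁/r₂)² = (4.85)(0.437/0.716)² = 1.807 rad/s.

ω₂ ≈ 1.81 rad/s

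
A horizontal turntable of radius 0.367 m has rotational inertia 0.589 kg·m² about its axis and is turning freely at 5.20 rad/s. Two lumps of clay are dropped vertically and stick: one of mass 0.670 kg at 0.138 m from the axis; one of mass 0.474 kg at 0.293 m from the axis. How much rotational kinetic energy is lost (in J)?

energy lost ≈ 0.663 J

The added mass arrives with no angular momentum about the axis, and any external torque about the axis is negligible, so the system's angular momentum is conserved.
Added inertia Σmr² = (0.670)(0.138)² + (0.474)(0.293)² = 0.05345 kg·m²; I_f = 0.5890 + 0.05345 = 0.6425 kg·m².
ω_f = I_p ω_i / I_f = (0.5890)(5.20) / 0.6425 = 4.767 rad/s.
KE_i = ½(0.5890)(5.200 rad/s)² = 7.963 J; KE_f = ½(0.6425)(4.767)² = 7.301 J.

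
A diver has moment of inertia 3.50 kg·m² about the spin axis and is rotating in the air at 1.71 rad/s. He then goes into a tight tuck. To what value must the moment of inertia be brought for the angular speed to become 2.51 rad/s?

With no external torque about the axis, L is conserved: I₁ω₁ = I₂ω₂.
I₂ = I₁ω₁ / ω₂ = (3.50)(1.71) / (2.51) = 2.384 kg·m².

I₂ ≈ 2.38 kg·m²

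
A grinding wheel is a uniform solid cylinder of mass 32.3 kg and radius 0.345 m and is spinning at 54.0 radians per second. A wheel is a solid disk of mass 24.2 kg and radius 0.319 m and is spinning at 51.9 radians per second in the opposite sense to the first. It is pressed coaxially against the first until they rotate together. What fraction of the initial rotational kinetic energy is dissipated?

No external torque acts about the common axis, so total angular momentum is conserved.
Moments of inertia: I_A = ½(32.3)(0.345)² = 1.922 kg·m²; I_B = ½(24.2)(0.319)² = 1.231 kg·m².
Taking A's sense as positive: L = (1.922)(54.0) − (1.231)(51.9) = 39.90 kg·m²·rad/s.
Combined I = 1.922 + 1.231 = 3.154 kg·m².
ω_f = L / I = 39.90 / 3.154 = 12.65 rad/s.
KE_i = ½ΣIω² = 4461 J; KE_f = ½(3.154)(12.65)² = 252.4 J.
Fraction dissipated = (KE_i − KE_f)/KE_i = 0.9434.

fraction ≈ 0.943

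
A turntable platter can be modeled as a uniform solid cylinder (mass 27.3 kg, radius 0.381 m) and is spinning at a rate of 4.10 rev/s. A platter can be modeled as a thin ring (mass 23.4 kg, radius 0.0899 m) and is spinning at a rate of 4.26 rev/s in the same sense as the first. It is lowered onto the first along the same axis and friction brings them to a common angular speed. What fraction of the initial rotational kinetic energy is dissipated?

The coupling torques are internal; angular momentum about the shared axis is conserved.
Moments of inertia: I_A = ½(27.3)(0.381)² = 1.981 kg·m²; I_B = (23.4)(0.0899)² = 0.1891 kg·m².
Taking A's sense as positive: L = (1.981)(4.10) + (0.1891)(4.26) = 8.930 kg·m²·rev/s.
Combined I = 1.981 + 0.1891 = 2.171 kg·m².
ω_f = L / I = 8.930 / 2.171 = 4.114 rev/s.
KE_i = ½ΣIω² = 725.2 J; KE_f = ½(2.171)(25.85)² = 725.1 J.
Fraction dissipated = (KE_i − KE_f)/KE_i = 0.0001203.

fraction ≈ 0.000120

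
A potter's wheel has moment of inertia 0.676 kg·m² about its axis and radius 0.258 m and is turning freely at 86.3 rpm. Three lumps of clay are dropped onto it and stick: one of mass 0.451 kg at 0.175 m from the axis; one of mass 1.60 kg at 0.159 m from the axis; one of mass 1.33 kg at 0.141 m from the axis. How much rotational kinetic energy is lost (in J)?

energy lost ≈ 2.94 J

The added mass arrives with no angular momentum about the axis, and any external torque about the axis is negligible, so the system's angular momentum is conserved.
Added inertia Σmr² = (0.451)(0.175)² + (1.60)(0.159)² + (1.33)(0.141)² = 0.08070 kg·m²; I_f = 0.6760 + 0.08070 = 0.7567 kg·m².
ω_f = I_p ω_i / I_f = (0.6760)(86.3) / 0.7567 = 77.10 rpm.
KE_i = ½(0.6760)(9.037 rad/s)² = 27.61 J; KE_f = ½(0.7567)(8.073)² = 24.66 J.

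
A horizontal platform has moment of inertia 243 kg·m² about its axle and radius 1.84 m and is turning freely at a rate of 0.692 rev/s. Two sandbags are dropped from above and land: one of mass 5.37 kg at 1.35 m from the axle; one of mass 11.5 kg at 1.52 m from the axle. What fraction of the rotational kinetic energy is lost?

The added mass arrives with no angular momentum about the axle, and any external torque about the axle is negligible, so the system's angular momentum is conserved.
Added inertia Σmr² = (5.37)(1.35)² + (11.5)(1.52)² = 36.36 kg·m²; I_f = 243.0 + 36.36 = 279.4 kg·m².
ω_f = I_p ω_i / I_f = (243.0)(0.692) / 279.4 = 0.6019 rev/s.
KE_i = ½(243.0)(4.348 rad/s)² = 2297 J; KE_f = ½(279.4)(3.782)² = 1998 J.
Fraction lost = 0.1301.

fraction ≈ 0.130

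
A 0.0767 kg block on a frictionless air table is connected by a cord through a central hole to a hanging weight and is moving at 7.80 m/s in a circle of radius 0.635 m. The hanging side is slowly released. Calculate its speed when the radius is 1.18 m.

v₂ ≈ 4.20 m/s

Central (radial) force ⇒ zero torque about the center ⇒ m v r is constant.
v₂ = v₁ r₁ / r₂ = (7.80)(0.635) / (1.18) = 4.197 m/s.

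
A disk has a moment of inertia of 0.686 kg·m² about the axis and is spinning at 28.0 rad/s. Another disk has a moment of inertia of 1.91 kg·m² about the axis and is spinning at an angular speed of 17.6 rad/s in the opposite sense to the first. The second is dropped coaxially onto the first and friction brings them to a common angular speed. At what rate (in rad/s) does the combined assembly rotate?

|ω_f| ≈ 5.55 rad/s

No external torque acts about the common axis, so total angular momentum is conserved.
Taking A's sense as positive: L = (0.6860)(28.0) − (1.910)(17.6) = -14.41 kg·m²·rad/s.
Combined I = 0.6860 + 1.910 = 2.596 kg·m².
ω_f = L / I = -14.41 / 2.596 = -5.550 rad/s.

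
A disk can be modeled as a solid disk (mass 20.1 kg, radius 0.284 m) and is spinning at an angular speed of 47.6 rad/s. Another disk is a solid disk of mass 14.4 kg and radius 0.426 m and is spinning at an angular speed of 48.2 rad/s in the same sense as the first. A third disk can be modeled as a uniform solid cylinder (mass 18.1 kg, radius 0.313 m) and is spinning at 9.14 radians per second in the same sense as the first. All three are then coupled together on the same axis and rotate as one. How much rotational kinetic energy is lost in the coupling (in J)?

No external torque acts about the common axis, so total angular momentum is conserved.
Moments of inertia: I_A = ½(20.1)(0.284)² = 0.8106 kg·m²; I_B = ½(14.4)(0.426)² = 1.307 kg·m²; I_C = ½(18.1)(0.313)² = 0.8866 kg·m².
Taking A's sense as positive: L = (0.8106)(47.6) + (1.307)(48.2) + (0.8866)(9.14) = 109.7 kg·m²·rad/s.
Combined I = 0.8106 + 1.307 + 0.8866 = 3.004 kg·m².
ω_f = L / I = 109.7 / 3.004 = 36.51 rad/s.
KE_i = ½ΣIω² = 2473 J; KE_f = ½(3.004)(36.51)² = 2002 J.

ΔKE lost ≈ 471 J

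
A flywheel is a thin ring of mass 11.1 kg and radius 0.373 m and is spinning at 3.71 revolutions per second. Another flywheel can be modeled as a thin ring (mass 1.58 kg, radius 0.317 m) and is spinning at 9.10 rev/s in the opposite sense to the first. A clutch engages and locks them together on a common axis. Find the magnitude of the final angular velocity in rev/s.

|ω_f| ≈ 2.52 rev/s

No external torque acts about the common axis, so total angular momentum is conserved.
Moments of inertia: I_A = (11.1)(0.373)² = 1.544 kg·m²; I_B = (1.58)(0.317)² = 0.1588 kg·m².
Taking A's sense as positive: L = (1.544)(3.71) − (0.1588)(9.10) = 4.285 kg·m²·rev/s.
Combined I = 1.544 + 0.1588 = 1.703 kg·m².
ω_f = L / I = 4.285 / 1.703 = 2.516 rev/s.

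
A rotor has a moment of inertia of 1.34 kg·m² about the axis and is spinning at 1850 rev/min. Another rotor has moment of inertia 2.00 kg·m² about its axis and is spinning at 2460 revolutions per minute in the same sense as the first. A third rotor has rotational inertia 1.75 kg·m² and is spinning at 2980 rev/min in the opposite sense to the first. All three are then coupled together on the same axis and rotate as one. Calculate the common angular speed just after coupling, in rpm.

|ω_f| ≈ 429 rpm

No external torque acts about the common axis, so total angular momentum is conserved.
Taking A's sense as positive: L = (1.340)(1850) + (2.000)(2460) − (1.750)(2980) = 2184 kg·m²·rpm.
Combined I = 1.340 + 2.000 + 1.750 = 5.090 kg·m².
ω_f = L / I = 2184 / 5.090 = 429.1 rpm.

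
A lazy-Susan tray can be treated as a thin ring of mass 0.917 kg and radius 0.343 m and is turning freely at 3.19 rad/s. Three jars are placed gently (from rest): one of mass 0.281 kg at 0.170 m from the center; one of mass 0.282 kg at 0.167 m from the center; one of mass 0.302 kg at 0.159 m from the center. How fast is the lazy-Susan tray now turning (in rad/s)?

ω_f ≈ 2.62 rad/s

The added mass arrives with no angular momentum about the center, and any external torque about the center is negligible, so the system's angular momentum is conserved.
I_p = (0.917)(0.343)² = 0.1079 kg·m².
Added inertia Σmr² = (0.281)(0.170)² + (0.282)(0.167)² + (0.302)(0.159)² = 0.02362 kg·m²; I_f = 0.1079 + 0.02362 = 0.1315 kg·m².
ω_f = I_p ω_i / I_f = (0.1079)(3.19) / 0.1315 = 2.617 rad/s.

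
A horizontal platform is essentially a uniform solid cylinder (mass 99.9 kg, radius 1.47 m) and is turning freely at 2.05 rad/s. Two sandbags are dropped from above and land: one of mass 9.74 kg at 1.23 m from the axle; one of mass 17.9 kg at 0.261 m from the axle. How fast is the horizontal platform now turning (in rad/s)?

The added mass arrives with no angular momentum about the axle, and any external torque about the axle is negligible, so the system's angular momentum is conserved.
I_p = ½(99.9)(1.47)² = 107.9 kg·m².
Added inertia Σmr² = (9.74)(1.23)² + (17.9)(0.261)² = 15.96 kg·m²; I_f = 107.9 + 15.96 = 123.9 kg·m².
ω_f = I_p ω_i / I_f = (107.9)(2.05) / 123.9 = 1.786 rad/s.

ω_f ≈ 1.79 rad/s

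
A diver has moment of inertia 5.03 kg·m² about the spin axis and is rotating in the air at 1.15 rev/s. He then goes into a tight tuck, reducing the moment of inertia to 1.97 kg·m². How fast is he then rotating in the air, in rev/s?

With no external torque about the axis, L is conserved: I₁ω₁ = I₂ω₂.
ω₂ = I₁ω₁ / I₂ = (5.030)(1.15 rev/s) / (1.970) = 2.936 rev/s.

ω₂ ≈ 2.94 rev/s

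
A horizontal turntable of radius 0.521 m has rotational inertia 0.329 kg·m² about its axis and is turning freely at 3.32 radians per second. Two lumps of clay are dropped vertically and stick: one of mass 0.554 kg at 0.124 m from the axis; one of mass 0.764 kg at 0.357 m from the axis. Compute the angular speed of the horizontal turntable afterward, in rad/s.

No external torque acts about the axis; L_before = L_after.
Added inertia Σmr² = (0.554)(0.124)² + (0.764)(0.357)² = 0.1059 kg·m²; I_f = 0.3290 + 0.1059 = 0.4349 kg·m².
ω_f = I_p ω_i / I_f = (0.3290)(3.32) / 0.4349 = 2.512 rad/s.

ω_f ≈ 2.51 rad/s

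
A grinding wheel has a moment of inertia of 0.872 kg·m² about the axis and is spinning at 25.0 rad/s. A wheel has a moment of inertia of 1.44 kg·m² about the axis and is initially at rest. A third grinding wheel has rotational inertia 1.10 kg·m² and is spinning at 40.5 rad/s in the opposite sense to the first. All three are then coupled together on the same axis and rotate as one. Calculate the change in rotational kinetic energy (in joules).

ΔKE ≈ -1100 J

No external torque acts about the common axis, so total angular momentum is conserved.
Taking A's sense as positive: L = (0.8720)(25.0) − (1.100)(40.5) = -22.75 kg·m²·rad/s.
Combined I = 0.8720 + 1.440 + 1.100 = 3.412 kg·m².
ω_f = L / I = -22.75 / 3.412 = -6.668 rad/s.
KE_i = ½ΣIω² = 1175 J; KE_f = ½(3.412)(6.668)² = 75.84 J.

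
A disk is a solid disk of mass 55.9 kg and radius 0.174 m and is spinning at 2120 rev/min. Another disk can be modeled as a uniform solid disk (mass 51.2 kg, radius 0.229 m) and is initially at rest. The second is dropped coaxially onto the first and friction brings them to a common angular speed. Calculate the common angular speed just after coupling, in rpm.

|ω_f| ≈ 820 rpm

No external torque acts about the common axis, so total angular momentum is conserved.
Moments of inertia: I_A = ½(55.9)(0.174)² = 0.8462 kg·m²; I_B = ½(51.2)(0.229)² = 1.342 kg·m².
Taking A's sense as positive: L = (0.8462)(2120) = 1794 kg·m²·rpm.
Combined I = 0.8462 + 1.342 = 2.189 kg·m².
ω_f = L / I = 1794 / 2.189 = 819.7 rpm.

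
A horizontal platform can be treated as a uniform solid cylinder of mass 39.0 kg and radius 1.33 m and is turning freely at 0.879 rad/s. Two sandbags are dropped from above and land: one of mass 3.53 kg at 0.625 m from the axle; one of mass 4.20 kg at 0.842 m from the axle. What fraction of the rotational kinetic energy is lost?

The added mass arrives with no angular momentum about the axle, and any external torque about the axle is negligible, so the system's angular momentum is conserved.
I_p = ½(39.0)(1.33)² = 34.49 kg·m².
Added inertia Σmr² = (3.53)(0.625)² + (4.20)(0.842)² = 4.357 kg·m²; I_f = 34.49 + 4.357 = 38.85 kg·m².
ω_f = I_p ω_i / I_f = (34.49)(0.879) / 38.85 = 0.7804 rad/s.
KE_i = ½(34.49)(0.8790 rad/s)² = 13.33 J; KE_f = ½(38.85)(0.7804)² = 11.83 J.
Fraction lost = 0.1121.

fraction ≈ 0.112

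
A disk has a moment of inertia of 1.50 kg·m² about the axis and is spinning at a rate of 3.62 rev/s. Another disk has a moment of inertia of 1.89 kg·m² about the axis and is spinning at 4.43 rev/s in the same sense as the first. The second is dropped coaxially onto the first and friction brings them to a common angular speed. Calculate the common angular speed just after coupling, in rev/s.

The coupling torques are internal; angular momentum about the shared axis is conserved.
Taking A's sense as positive: L = (1.500)(3.62) + (1.890)(4.43) = 13.80 kg·m²·rev/s.
Combined I = 1.500 + 1.890 = 3.390 kg·m².
ω_f = L / I = 13.80 / 3.390 = 4.072 rev/s.

|ω_f| ≈ 4.07 rev/s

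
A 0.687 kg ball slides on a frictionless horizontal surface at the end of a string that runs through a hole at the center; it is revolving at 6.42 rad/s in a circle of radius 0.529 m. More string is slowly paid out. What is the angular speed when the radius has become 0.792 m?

No torque about the axis ⇒ m r₁² ω₁ = m r₂² ω₂.
ω₂ = ω₁ (r₁/r₂)² = (6.42)(0.529/0.792)² = 2.864 rad/s.

ω₂ ≈ 2.86 rad/s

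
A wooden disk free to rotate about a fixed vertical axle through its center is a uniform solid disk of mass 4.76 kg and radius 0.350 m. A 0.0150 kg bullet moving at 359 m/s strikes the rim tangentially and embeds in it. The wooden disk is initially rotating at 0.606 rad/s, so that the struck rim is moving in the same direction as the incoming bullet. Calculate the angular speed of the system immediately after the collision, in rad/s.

The axle reaction passes through the axle and exerts no torque about it; angular momentum about the axle is conserved through the impact.
I_p = ½(4.76)(0.350)² = 0.2915 kg·m². Taking the sense of the bullet's angular momentum as positive, L_{bullet} = m v R = (0.0150)(359)(0.350) = 1.885 kg·m²/s.
L_i = +I_p ω_p + m v R = +(0.2915)(0.606) + 1.885 = 2.061 kg·m²/s.
After sticking, I_f = I_p + m R² = 0.2915 + (0.0150)(0.350)² = 0.2934 kg·m².
ω_f = L_i / I_f = 2.061 / 0.2934 = 7.026 rad/s.

|ω_f| ≈ 7.03 rad/s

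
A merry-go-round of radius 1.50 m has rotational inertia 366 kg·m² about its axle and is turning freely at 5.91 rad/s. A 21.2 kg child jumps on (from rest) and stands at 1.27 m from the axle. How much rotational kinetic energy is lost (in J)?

No external torque acts about the axle; L_before = L_after.
Added inertia Σmr² = (21.2)(1.27)² = 34.19 kg·m²; I_f = 366.0 + 34.19 = 400.2 kg·m².
ω_f = I_p ω_i / I_f = (366.0)(5.91) / 400.2 = 5.405 rad/s.
KE_i = ½(366.0)(5.910 rad/s)² = 6392 J; KE_f = ½(400.2)(5.405)² = 5846 J.

energy lost ≈ 546 J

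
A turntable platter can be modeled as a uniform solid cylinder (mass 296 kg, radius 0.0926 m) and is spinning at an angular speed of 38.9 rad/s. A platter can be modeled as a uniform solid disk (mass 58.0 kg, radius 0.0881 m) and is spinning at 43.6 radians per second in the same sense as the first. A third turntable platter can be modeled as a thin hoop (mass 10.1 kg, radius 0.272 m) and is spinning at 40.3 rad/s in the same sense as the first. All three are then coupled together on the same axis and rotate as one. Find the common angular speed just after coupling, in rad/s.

|ω_f| ≈ 39.8 rad/s

No external torque acts about the common axis, so total angular momentum is conserved.
Moments of inertia: I_A = ½(296)(0.0926)² = 1.269 kg·m²; I_B = ½(58.0)(0.0881)² = 0.2251 kg·m²; I_C = (10.1)(0.272)² = 0.7472 kg·m².
Taking A's sense as positive: L = (1.269)(38.9) + (0.2251)(43.6) + (0.7472)(40.3) = 89.29 kg·m²·rad/s.
Combined I = 1.269 + 0.2251 + 0.7472 = 2.241 kg·m².
ω_f = L / I = 89.29 / 2.241 = 39.84 rad/s.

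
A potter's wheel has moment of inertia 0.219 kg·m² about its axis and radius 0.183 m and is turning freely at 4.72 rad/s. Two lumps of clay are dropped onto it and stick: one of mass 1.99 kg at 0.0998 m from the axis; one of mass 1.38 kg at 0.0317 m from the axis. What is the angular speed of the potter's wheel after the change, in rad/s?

ω_f ≈ 4.30 rad/s

The added mass arrives with no angular momentum about the axis, and any external torque about the axis is negligible, so the system's angular momentum is conserved.
Added inertia Σmr² = (1.99)(0.0998)² + (1.38)(0.0317)² = 0.02121 kg·m²; I_f = 0.2190 + 0.02121 = 0.2402 kg·m².
ω_f = I_p ω_i / I_f = (0.2190)(4.72) / 0.2402 = 4.303 rad/s.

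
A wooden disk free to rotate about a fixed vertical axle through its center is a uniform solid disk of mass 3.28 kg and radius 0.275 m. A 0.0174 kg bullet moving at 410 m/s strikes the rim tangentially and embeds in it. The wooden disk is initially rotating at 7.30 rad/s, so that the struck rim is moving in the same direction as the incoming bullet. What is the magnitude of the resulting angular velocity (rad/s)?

|ω_f| ≈ 22.9 rad/s

The axle reaction passes through the axle and exerts no torque about it; angular momentum about the axle is conserved through the impact.
I_p = ½(3.28)(0.275)² = 0.1240 kg·m². Taking the sense of the bullet's angular momentum as positive, L_{bullet} = m v R = (0.0174)(410)(0.275) = 1.962 kg·m²/s.
L_i = +I_p ω_p + m v R = +(0.1240)(7.30) + 1.962 = 2.867 kg·m²/s.
After sticking, I_f = I_p + m R² = 0.1240 + (0.0174)(0.275)² = 0.1253 kg·m².
ω_f = L_i / I_f = 2.867 / 0.1253 = 22.88 rad/s.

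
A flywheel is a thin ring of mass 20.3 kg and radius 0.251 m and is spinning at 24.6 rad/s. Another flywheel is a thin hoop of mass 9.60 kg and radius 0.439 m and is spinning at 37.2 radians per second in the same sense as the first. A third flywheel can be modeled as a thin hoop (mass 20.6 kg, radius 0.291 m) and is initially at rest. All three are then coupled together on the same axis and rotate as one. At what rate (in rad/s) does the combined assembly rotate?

The coupling torques are internal; angular momentum about the shared axis is conserved.
Moments of inertia: I_A = (20.3)(0.251)² = 1.279 kg·m²; I_B = (9.60)(0.439)² = 1.850 kg·m²; I_C = (20.6)(0.291)² = 1.744 kg·m².
Taking A's sense as positive: L = (1.279)(24.6) + (1.850)(37.2) = 100.3 kg·m²·rad/s.
Combined I = 1.279 + 1.850 + 1.744 = 4.873 kg·m².
ω_f = L / I = 100.3 / 4.873 = 20.58 rad/s.

|ω_f| ≈ 20.6 rad/s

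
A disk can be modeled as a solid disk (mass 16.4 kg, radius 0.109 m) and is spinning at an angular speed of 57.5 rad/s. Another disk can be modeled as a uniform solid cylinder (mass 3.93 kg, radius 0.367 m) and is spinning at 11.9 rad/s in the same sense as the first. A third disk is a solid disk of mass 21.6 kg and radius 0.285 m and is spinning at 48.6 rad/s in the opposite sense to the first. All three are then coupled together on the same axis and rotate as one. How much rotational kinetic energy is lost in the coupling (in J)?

ΔKE lost ≈ 753 J

No external torque acts about the common axis, so total angular momentum is conserved.
Moments of inertia: I_A = ½(16.4)(0.109)² = 0.09742 kg·m²; I_B = ½(3.93)(0.367)² = 0.2647 kg·m²; I_C = ½(21.6)(0.285)² = 0.8772 kg·m².
Taking A's sense as positive: L = (0.09742)(57.5) + (0.2647)(11.9) − (0.8772)(48.6) = -33.88 kg·m²·rad/s.
Combined I = 0.09742 + 0.2647 + 0.8772 = 1.239 kg·m².
ω_f = L / I = -33.88 / 1.239 = -27.34 rad/s.
KE_i = ½ΣIω² = 1216 J; KE_f = ½(1.239)(27.34)² = 463.2 J.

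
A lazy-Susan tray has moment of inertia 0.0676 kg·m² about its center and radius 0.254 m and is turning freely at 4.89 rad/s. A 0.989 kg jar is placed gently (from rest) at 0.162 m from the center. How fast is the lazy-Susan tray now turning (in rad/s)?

The added mass arrives with no angular momentum about the center, and any external torque about the center is negligible, so the system's angular momentum is conserved.
Added inertia Σmr² = (0.989)(0.162)² = 0.02596 kg·m²; I_f = 0.06760 + 0.02596 = 0.09356 kg·m².
ω_f = I_p ω_i / I_f = (0.06760)(4.89) / 0.09356 = 3.533 rad/s.

ω_f ≈ 3.53 rad/s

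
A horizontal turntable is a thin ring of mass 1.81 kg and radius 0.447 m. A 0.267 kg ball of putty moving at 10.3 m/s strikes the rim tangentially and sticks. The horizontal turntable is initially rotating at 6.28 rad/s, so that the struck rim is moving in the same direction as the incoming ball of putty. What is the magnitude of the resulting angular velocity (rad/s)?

|ω_f| ≈ 8.43 rad/s

About the axle the impulsive forces during the collision are internal, so angular momentum about that axis is conserved.
I_p = (1.81)(0.447)² = 0.3617 kg·m². Taking the sense of the ball of putty's angular momentum as positive, L_{ball} = m v R = (0.267)(10.3)(0.447) = 1.229 kg·m²/s.
L_i = +I_p ω_p + m v R = +(0.3617)(6.28) + 1.229 = 3.500 kg·m²/s.
After sticking, I_f = I_p + m R² = 0.3617 + (0.267)(0.447)² = 0.4150 kg·m².
ω_f = L_i / I_f = 3.500 / 0.4150 = 8.435 rad/s.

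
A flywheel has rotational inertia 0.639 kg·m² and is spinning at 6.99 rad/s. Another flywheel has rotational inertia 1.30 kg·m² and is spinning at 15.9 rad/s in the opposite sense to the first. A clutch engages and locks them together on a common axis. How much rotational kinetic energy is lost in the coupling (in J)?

The coupling torques are internal; angular momentum about the shared axis is conserved.
Taking A's sense as positive: L = (0.6390)(6.99) − (1.300)(15.9) = -16.20 kg·m²·rad/s.
Combined I = 0.6390 + 1.300 = 1.939 kg·m².
ω_f = L / I = -16.20 / 1.939 = -8.357 rad/s.
KE_i = ½ΣIω² = 179.9 J; KE_f = ½(1.939)(8.357)² = 67.70 J.

ΔKE lost ≈ 112 J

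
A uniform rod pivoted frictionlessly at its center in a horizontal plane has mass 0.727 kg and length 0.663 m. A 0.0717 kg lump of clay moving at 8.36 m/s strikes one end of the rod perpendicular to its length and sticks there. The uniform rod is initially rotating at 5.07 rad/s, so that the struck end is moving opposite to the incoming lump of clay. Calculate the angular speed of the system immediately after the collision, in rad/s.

The axle reaction passes through the pivot and exerts no torque about it; angular momentum about the pivot is conserved through the impact.
I_p = (1/12)(0.727)(0.663)² = 0.02663 kg·m². Taking the sense of the lump of clay's angular momentum as positive, L_{lump} = m v R = (0.0717)(8.36)(0.663/2) = 0.1987 kg·m²/s.
L_i = −I_p ω_p + m v R = −(0.02663)(5.07) + 0.1987 = 0.06369 kg·m²/s.
After sticking, I_f = I_p + m R² = 0.02663 + (0.0717)(0.663/2)² = 0.03451 kg·m².
ω_f = L_i / I_f = 0.06369 / 0.03451 = 1.846 rad/s.

|ω_f| ≈ 1.85 rad/s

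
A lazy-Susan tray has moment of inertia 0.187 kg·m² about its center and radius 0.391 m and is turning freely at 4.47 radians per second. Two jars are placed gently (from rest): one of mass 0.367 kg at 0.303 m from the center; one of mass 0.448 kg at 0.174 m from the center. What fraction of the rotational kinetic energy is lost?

fraction ≈ 0.202

The added mass arrives with no angular momentum about the center, and any external torque about the center is negligible, so the system's angular momentum is conserved.
Added inertia Σmr² = (0.367)(0.303)² + (0.448)(0.174)² = 0.04726 kg·m²; I_f = 0.1870 + 0.04726 = 0.2343 kg·m².
ω_f = I_p ω_i / I_f = (0.1870)(4.47) / 0.2343 = 3.568 rad/s.
KE_i = ½(0.1870)(4.470 rad/s)² = 1.868 J; KE_f = ½(0.2343)(3.568)² = 1.491 J.
Fraction lost = 0.2017.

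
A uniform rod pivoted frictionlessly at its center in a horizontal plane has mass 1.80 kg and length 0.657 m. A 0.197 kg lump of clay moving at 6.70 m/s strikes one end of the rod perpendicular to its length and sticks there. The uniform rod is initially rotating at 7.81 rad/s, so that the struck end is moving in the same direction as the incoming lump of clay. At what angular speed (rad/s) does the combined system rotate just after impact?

About the pivot the impulsive forces during the collision are internal, so angular momentum about that axis is conserved.
I_p = (1/12)(1.80)(0.657)² = 0.06475 kg·m². Taking the sense of the lump of clay's angular momentum as positive, L_{lump} = m v R = (0.197)(6.70)(0.657/2) = 0.4336 kg·m²/s.
L_i = +I_p ω_p + m v R = +(0.06475)(7.81) + 0.4336 = 0.9393 kg·m²/s.
After sticking, I_f = I_p + m R² = 0.06475 + (0.197)(0.657/2)² = 0.08601 kg·m².
ω_f = L_i / I_f = 0.9393 / 0.08601 = 10.92 rad/s.

|ω_f| ≈ 10.9 rad/s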